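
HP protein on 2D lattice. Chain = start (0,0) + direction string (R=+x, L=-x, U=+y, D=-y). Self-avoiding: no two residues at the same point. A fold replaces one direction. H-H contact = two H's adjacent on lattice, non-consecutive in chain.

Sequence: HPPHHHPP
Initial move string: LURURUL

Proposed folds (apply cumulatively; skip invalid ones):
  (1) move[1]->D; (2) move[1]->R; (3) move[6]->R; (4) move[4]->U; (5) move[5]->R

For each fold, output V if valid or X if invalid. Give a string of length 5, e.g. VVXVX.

Answer: XXVVV

Derivation:
Initial: LURURUL -> [(0, 0), (-1, 0), (-1, 1), (0, 1), (0, 2), (1, 2), (1, 3), (0, 3)]
Fold 1: move[1]->D => LDRURUL INVALID (collision), skipped
Fold 2: move[1]->R => LRRURUL INVALID (collision), skipped
Fold 3: move[6]->R => LURURUR VALID
Fold 4: move[4]->U => LURUUUR VALID
Fold 5: move[5]->R => LURUURR VALID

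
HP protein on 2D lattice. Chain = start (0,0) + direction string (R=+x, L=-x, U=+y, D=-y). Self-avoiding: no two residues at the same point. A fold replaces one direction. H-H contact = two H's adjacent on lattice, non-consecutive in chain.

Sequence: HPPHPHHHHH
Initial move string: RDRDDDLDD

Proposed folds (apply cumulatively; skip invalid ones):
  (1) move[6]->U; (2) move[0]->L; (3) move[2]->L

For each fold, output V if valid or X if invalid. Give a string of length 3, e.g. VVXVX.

Answer: XVV

Derivation:
Initial: RDRDDDLDD -> [(0, 0), (1, 0), (1, -1), (2, -1), (2, -2), (2, -3), (2, -4), (1, -4), (1, -5), (1, -6)]
Fold 1: move[6]->U => RDRDDDUDD INVALID (collision), skipped
Fold 2: move[0]->L => LDRDDDLDD VALID
Fold 3: move[2]->L => LDLDDDLDD VALID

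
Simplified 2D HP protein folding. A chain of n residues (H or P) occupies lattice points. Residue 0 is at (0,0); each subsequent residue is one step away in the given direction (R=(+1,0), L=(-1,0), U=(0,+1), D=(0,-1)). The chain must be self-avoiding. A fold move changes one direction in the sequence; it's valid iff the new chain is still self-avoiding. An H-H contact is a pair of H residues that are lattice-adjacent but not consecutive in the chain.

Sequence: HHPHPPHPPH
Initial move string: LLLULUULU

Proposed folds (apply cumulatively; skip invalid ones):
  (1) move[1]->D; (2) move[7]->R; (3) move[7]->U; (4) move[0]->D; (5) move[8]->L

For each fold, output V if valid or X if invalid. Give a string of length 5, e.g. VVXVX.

Answer: VVVVV

Derivation:
Initial: LLLULUULU -> [(0, 0), (-1, 0), (-2, 0), (-3, 0), (-3, 1), (-4, 1), (-4, 2), (-4, 3), (-5, 3), (-5, 4)]
Fold 1: move[1]->D => LDLULUULU VALID
Fold 2: move[7]->R => LDLULUURU VALID
Fold 3: move[7]->U => LDLULUUUU VALID
Fold 4: move[0]->D => DDLULUUUU VALID
Fold 5: move[8]->L => DDLULUUUL VALID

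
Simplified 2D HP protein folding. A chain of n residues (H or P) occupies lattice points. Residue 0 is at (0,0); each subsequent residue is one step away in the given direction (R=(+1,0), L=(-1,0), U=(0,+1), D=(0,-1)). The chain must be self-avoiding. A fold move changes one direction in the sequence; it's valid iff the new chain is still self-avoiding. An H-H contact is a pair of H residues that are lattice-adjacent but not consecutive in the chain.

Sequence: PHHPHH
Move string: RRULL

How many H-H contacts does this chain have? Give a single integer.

Positions: [(0, 0), (1, 0), (2, 0), (2, 1), (1, 1), (0, 1)]
H-H contact: residue 1 @(1,0) - residue 4 @(1, 1)

Answer: 1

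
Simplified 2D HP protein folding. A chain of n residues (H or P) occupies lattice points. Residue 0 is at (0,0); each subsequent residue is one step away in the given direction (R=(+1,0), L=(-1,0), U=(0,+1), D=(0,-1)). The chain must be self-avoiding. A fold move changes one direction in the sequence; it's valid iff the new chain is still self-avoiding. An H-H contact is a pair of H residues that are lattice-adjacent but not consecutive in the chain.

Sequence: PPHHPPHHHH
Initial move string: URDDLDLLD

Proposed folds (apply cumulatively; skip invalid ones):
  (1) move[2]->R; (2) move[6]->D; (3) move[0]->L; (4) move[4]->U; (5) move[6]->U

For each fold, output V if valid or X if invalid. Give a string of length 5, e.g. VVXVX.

Initial: URDDLDLLD -> [(0, 0), (0, 1), (1, 1), (1, 0), (1, -1), (0, -1), (0, -2), (-1, -2), (-2, -2), (-2, -3)]
Fold 1: move[2]->R => URRDLDLLD VALID
Fold 2: move[6]->D => URRDLDDLD VALID
Fold 3: move[0]->L => LRRDLDDLD INVALID (collision), skipped
Fold 4: move[4]->U => URRDUDDLD INVALID (collision), skipped
Fold 5: move[6]->U => URRDLDULD INVALID (collision), skipped

Answer: VVXXX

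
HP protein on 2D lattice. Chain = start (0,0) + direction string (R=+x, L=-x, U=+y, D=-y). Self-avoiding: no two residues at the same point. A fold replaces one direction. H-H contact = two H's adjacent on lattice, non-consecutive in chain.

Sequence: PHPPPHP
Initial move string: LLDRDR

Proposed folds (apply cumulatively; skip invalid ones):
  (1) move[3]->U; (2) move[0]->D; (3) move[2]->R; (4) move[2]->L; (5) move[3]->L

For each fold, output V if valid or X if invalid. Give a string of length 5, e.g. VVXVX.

Answer: XVXXV

Derivation:
Initial: LLDRDR -> [(0, 0), (-1, 0), (-2, 0), (-2, -1), (-1, -1), (-1, -2), (0, -2)]
Fold 1: move[3]->U => LLDUDR INVALID (collision), skipped
Fold 2: move[0]->D => DLDRDR VALID
Fold 3: move[2]->R => DLRRDR INVALID (collision), skipped
Fold 4: move[2]->L => DLLRDR INVALID (collision), skipped
Fold 5: move[3]->L => DLDLDR VALID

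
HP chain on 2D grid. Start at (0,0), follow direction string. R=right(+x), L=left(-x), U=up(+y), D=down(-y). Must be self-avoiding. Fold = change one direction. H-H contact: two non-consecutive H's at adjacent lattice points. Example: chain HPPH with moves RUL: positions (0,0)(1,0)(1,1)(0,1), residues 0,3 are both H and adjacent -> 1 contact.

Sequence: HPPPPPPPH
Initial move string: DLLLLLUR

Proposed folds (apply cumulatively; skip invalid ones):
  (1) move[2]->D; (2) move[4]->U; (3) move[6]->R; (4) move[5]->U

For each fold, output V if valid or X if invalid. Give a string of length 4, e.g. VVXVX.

Answer: VVXV

Derivation:
Initial: DLLLLLUR -> [(0, 0), (0, -1), (-1, -1), (-2, -1), (-3, -1), (-4, -1), (-5, -1), (-5, 0), (-4, 0)]
Fold 1: move[2]->D => DLDLLLUR VALID
Fold 2: move[4]->U => DLDLULUR VALID
Fold 3: move[6]->R => DLDLULRR INVALID (collision), skipped
Fold 4: move[5]->U => DLDLUUUR VALID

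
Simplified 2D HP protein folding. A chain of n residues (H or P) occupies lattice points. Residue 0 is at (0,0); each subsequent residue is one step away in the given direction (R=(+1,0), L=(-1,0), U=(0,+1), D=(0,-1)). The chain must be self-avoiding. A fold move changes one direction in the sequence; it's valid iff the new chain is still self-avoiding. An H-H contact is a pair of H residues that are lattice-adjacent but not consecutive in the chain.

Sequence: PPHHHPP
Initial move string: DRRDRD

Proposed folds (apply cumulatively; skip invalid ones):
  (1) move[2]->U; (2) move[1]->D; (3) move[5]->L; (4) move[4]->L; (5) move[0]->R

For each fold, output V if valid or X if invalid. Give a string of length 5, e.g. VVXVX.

Initial: DRRDRD -> [(0, 0), (0, -1), (1, -1), (2, -1), (2, -2), (3, -2), (3, -3)]
Fold 1: move[2]->U => DRUDRD INVALID (collision), skipped
Fold 2: move[1]->D => DDRDRD VALID
Fold 3: move[5]->L => DDRDRL INVALID (collision), skipped
Fold 4: move[4]->L => DDRDLD VALID
Fold 5: move[0]->R => RDRDLD VALID

Answer: XVXVV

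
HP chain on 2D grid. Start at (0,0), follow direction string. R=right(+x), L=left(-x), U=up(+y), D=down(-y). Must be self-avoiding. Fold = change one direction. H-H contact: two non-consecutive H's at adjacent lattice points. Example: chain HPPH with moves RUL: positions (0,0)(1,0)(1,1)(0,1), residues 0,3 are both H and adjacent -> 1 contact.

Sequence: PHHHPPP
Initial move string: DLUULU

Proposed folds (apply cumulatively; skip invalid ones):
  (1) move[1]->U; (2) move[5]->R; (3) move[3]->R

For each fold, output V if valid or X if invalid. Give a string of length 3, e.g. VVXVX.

Answer: XXX

Derivation:
Initial: DLUULU -> [(0, 0), (0, -1), (-1, -1), (-1, 0), (-1, 1), (-2, 1), (-2, 2)]
Fold 1: move[1]->U => DUUULU INVALID (collision), skipped
Fold 2: move[5]->R => DLUULR INVALID (collision), skipped
Fold 3: move[3]->R => DLURLU INVALID (collision), skipped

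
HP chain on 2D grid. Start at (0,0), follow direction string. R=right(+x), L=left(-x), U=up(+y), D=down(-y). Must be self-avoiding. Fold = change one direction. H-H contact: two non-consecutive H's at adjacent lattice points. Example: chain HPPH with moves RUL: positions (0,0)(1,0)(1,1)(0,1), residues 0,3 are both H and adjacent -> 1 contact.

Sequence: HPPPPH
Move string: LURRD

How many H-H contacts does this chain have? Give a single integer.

Answer: 1

Derivation:
Positions: [(0, 0), (-1, 0), (-1, 1), (0, 1), (1, 1), (1, 0)]
H-H contact: residue 0 @(0,0) - residue 5 @(1, 0)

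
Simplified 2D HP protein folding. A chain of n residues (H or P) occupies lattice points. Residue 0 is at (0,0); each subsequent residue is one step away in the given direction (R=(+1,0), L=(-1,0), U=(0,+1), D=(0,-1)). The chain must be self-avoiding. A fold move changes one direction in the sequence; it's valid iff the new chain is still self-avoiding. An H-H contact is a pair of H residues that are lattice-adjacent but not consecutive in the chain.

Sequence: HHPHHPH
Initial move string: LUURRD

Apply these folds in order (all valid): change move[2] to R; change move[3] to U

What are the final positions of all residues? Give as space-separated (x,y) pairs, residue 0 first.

Initial moves: LUURRD
Fold: move[2]->R => LURRRD (positions: [(0, 0), (-1, 0), (-1, 1), (0, 1), (1, 1), (2, 1), (2, 0)])
Fold: move[3]->U => LURURD (positions: [(0, 0), (-1, 0), (-1, 1), (0, 1), (0, 2), (1, 2), (1, 1)])

Answer: (0,0) (-1,0) (-1,1) (0,1) (0,2) (1,2) (1,1)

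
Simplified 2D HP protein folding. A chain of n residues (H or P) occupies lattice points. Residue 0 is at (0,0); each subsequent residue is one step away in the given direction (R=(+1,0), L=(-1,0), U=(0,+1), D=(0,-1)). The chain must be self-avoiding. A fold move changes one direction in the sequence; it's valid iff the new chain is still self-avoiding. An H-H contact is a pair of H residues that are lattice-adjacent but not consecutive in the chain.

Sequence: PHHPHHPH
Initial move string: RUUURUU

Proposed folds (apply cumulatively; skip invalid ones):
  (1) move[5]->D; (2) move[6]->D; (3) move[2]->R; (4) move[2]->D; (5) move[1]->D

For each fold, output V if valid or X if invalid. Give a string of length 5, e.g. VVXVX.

Answer: XXVXV

Derivation:
Initial: RUUURUU -> [(0, 0), (1, 0), (1, 1), (1, 2), (1, 3), (2, 3), (2, 4), (2, 5)]
Fold 1: move[5]->D => RUUURDU INVALID (collision), skipped
Fold 2: move[6]->D => RUUURUD INVALID (collision), skipped
Fold 3: move[2]->R => RURURUU VALID
Fold 4: move[2]->D => RUDURUU INVALID (collision), skipped
Fold 5: move[1]->D => RDRURUU VALID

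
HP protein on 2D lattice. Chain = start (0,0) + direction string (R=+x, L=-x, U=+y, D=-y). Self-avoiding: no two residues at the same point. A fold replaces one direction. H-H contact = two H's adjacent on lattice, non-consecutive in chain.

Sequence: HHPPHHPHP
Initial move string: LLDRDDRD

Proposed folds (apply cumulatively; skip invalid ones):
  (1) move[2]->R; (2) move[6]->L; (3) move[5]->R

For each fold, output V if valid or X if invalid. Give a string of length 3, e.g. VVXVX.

Initial: LLDRDDRD -> [(0, 0), (-1, 0), (-2, 0), (-2, -1), (-1, -1), (-1, -2), (-1, -3), (0, -3), (0, -4)]
Fold 1: move[2]->R => LLRRDDRD INVALID (collision), skipped
Fold 2: move[6]->L => LLDRDDLD VALID
Fold 3: move[5]->R => LLDRDRLD INVALID (collision), skipped

Answer: XVX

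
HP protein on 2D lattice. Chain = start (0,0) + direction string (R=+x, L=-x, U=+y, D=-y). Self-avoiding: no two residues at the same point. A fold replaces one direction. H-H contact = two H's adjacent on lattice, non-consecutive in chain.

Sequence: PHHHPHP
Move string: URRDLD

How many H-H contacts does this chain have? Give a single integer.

Positions: [(0, 0), (0, 1), (1, 1), (2, 1), (2, 0), (1, 0), (1, -1)]
H-H contact: residue 2 @(1,1) - residue 5 @(1, 0)

Answer: 1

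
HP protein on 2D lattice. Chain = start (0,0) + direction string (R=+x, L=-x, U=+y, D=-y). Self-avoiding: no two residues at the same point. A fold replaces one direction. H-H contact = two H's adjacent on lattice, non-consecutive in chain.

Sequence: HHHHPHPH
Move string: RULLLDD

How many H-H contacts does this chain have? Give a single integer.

Answer: 1

Derivation:
Positions: [(0, 0), (1, 0), (1, 1), (0, 1), (-1, 1), (-2, 1), (-2, 0), (-2, -1)]
H-H contact: residue 0 @(0,0) - residue 3 @(0, 1)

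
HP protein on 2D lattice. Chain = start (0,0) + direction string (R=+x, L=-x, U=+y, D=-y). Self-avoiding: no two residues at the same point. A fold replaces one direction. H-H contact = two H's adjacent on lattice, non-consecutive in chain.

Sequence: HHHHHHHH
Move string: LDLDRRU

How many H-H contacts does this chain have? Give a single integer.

Positions: [(0, 0), (-1, 0), (-1, -1), (-2, -1), (-2, -2), (-1, -2), (0, -2), (0, -1)]
H-H contact: residue 0 @(0,0) - residue 7 @(0, -1)
H-H contact: residue 2 @(-1,-1) - residue 7 @(0, -1)
H-H contact: residue 2 @(-1,-1) - residue 5 @(-1, -2)

Answer: 3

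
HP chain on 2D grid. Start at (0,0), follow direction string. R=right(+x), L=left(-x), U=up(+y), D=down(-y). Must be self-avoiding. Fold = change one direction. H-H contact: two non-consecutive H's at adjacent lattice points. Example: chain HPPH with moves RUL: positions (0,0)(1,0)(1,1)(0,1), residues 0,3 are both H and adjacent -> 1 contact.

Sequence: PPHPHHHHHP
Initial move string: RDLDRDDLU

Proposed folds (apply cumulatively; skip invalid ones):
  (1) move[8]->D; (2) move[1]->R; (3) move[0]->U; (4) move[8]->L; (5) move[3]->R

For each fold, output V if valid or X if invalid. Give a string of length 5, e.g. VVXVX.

Initial: RDLDRDDLU -> [(0, 0), (1, 0), (1, -1), (0, -1), (0, -2), (1, -2), (1, -3), (1, -4), (0, -4), (0, -3)]
Fold 1: move[8]->D => RDLDRDDLD VALID
Fold 2: move[1]->R => RRLDRDDLD INVALID (collision), skipped
Fold 3: move[0]->U => UDLDRDDLD INVALID (collision), skipped
Fold 4: move[8]->L => RDLDRDDLL VALID
Fold 5: move[3]->R => RDLRRDDLL INVALID (collision), skipped

Answer: VXXVX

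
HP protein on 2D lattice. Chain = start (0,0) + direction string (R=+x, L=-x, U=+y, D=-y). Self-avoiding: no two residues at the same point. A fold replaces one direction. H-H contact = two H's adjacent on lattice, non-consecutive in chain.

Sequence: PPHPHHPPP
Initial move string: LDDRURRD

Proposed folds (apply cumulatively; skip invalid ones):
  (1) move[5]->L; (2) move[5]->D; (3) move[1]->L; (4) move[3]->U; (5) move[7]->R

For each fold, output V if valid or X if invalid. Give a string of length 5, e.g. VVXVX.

Initial: LDDRURRD -> [(0, 0), (-1, 0), (-1, -1), (-1, -2), (0, -2), (0, -1), (1, -1), (2, -1), (2, -2)]
Fold 1: move[5]->L => LDDRULRD INVALID (collision), skipped
Fold 2: move[5]->D => LDDRUDRD INVALID (collision), skipped
Fold 3: move[1]->L => LLDRURRD INVALID (collision), skipped
Fold 4: move[3]->U => LDDUURRD INVALID (collision), skipped
Fold 5: move[7]->R => LDDRURRR VALID

Answer: XXXXV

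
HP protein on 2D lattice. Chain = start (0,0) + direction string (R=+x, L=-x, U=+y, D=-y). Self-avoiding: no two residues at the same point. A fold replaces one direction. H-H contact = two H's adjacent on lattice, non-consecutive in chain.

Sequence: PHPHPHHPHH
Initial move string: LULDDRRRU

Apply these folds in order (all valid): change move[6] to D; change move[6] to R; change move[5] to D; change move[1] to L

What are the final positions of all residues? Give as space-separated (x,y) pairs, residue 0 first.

Initial moves: LULDDRRRU
Fold: move[6]->D => LULDDRDRU (positions: [(0, 0), (-1, 0), (-1, 1), (-2, 1), (-2, 0), (-2, -1), (-1, -1), (-1, -2), (0, -2), (0, -1)])
Fold: move[6]->R => LULDDRRRU (positions: [(0, 0), (-1, 0), (-1, 1), (-2, 1), (-2, 0), (-2, -1), (-1, -1), (0, -1), (1, -1), (1, 0)])
Fold: move[5]->D => LULDDDRRU (positions: [(0, 0), (-1, 0), (-1, 1), (-2, 1), (-2, 0), (-2, -1), (-2, -2), (-1, -2), (0, -2), (0, -1)])
Fold: move[1]->L => LLLDDDRRU (positions: [(0, 0), (-1, 0), (-2, 0), (-3, 0), (-3, -1), (-3, -2), (-3, -3), (-2, -3), (-1, -3), (-1, -2)])

Answer: (0,0) (-1,0) (-2,0) (-3,0) (-3,-1) (-3,-2) (-3,-3) (-2,-3) (-1,-3) (-1,-2)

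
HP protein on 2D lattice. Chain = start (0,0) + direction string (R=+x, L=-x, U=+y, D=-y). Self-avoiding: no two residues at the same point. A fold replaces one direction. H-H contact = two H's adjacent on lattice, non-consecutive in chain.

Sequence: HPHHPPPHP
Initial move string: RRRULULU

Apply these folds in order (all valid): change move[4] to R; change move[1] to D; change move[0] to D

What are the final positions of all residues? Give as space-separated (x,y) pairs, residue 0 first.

Initial moves: RRRULULU
Fold: move[4]->R => RRRURULU (positions: [(0, 0), (1, 0), (2, 0), (3, 0), (3, 1), (4, 1), (4, 2), (3, 2), (3, 3)])
Fold: move[1]->D => RDRURULU (positions: [(0, 0), (1, 0), (1, -1), (2, -1), (2, 0), (3, 0), (3, 1), (2, 1), (2, 2)])
Fold: move[0]->D => DDRURULU (positions: [(0, 0), (0, -1), (0, -2), (1, -2), (1, -1), (2, -1), (2, 0), (1, 0), (1, 1)])

Answer: (0,0) (0,-1) (0,-2) (1,-2) (1,-1) (2,-1) (2,0) (1,0) (1,1)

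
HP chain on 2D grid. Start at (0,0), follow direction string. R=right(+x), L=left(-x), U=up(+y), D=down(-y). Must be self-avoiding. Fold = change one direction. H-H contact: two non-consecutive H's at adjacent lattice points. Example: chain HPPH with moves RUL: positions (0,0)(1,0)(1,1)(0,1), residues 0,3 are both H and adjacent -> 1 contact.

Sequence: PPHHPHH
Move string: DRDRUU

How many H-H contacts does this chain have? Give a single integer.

Answer: 1

Derivation:
Positions: [(0, 0), (0, -1), (1, -1), (1, -2), (2, -2), (2, -1), (2, 0)]
H-H contact: residue 2 @(1,-1) - residue 5 @(2, -1)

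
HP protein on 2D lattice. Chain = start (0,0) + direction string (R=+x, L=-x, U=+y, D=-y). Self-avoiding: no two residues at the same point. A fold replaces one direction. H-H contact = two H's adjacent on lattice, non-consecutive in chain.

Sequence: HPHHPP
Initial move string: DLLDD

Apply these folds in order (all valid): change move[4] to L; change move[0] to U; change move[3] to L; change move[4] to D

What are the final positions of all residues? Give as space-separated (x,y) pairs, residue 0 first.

Answer: (0,0) (0,1) (-1,1) (-2,1) (-3,1) (-3,0)

Derivation:
Initial moves: DLLDD
Fold: move[4]->L => DLLDL (positions: [(0, 0), (0, -1), (-1, -1), (-2, -1), (-2, -2), (-3, -2)])
Fold: move[0]->U => ULLDL (positions: [(0, 0), (0, 1), (-1, 1), (-2, 1), (-2, 0), (-3, 0)])
Fold: move[3]->L => ULLLL (positions: [(0, 0), (0, 1), (-1, 1), (-2, 1), (-3, 1), (-4, 1)])
Fold: move[4]->D => ULLLD (positions: [(0, 0), (0, 1), (-1, 1), (-2, 1), (-3, 1), (-3, 0)])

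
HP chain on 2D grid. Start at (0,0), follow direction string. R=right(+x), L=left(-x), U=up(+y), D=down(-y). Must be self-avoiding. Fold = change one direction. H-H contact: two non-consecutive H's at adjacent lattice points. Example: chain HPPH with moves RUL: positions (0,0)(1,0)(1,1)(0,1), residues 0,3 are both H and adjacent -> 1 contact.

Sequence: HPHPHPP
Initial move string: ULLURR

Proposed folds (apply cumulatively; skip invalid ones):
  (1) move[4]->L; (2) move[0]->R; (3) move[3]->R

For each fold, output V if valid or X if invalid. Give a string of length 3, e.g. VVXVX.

Answer: XXX

Derivation:
Initial: ULLURR -> [(0, 0), (0, 1), (-1, 1), (-2, 1), (-2, 2), (-1, 2), (0, 2)]
Fold 1: move[4]->L => ULLULR INVALID (collision), skipped
Fold 2: move[0]->R => RLLURR INVALID (collision), skipped
Fold 3: move[3]->R => ULLRRR INVALID (collision), skipped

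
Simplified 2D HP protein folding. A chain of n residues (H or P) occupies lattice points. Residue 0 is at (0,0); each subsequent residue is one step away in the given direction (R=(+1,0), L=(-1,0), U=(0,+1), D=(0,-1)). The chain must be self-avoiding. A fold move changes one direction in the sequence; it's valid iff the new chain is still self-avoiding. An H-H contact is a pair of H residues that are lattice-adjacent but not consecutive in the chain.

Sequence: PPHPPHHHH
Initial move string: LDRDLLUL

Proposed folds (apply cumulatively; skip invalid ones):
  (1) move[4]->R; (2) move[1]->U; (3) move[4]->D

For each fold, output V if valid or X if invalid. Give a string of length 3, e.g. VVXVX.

Initial: LDRDLLUL -> [(0, 0), (-1, 0), (-1, -1), (0, -1), (0, -2), (-1, -2), (-2, -2), (-2, -1), (-3, -1)]
Fold 1: move[4]->R => LDRDRLUL INVALID (collision), skipped
Fold 2: move[1]->U => LURDLLUL INVALID (collision), skipped
Fold 3: move[4]->D => LDRDDLUL VALID

Answer: XXV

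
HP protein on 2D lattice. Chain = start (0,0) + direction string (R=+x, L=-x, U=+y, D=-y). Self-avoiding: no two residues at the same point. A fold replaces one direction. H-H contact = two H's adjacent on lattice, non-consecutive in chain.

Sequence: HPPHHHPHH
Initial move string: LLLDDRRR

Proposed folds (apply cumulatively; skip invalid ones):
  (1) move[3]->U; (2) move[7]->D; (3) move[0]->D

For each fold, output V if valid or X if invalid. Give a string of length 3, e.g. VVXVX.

Answer: XVV

Derivation:
Initial: LLLDDRRR -> [(0, 0), (-1, 0), (-2, 0), (-3, 0), (-3, -1), (-3, -2), (-2, -2), (-1, -2), (0, -2)]
Fold 1: move[3]->U => LLLUDRRR INVALID (collision), skipped
Fold 2: move[7]->D => LLLDDRRD VALID
Fold 3: move[0]->D => DLLDDRRD VALID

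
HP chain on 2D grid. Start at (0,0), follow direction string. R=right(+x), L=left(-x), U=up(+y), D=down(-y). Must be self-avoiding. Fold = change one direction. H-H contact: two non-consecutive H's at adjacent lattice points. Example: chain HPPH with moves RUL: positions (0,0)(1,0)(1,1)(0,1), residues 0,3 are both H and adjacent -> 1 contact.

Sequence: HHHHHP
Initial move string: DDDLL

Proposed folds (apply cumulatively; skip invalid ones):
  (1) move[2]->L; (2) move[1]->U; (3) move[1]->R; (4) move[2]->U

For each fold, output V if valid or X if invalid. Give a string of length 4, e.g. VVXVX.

Initial: DDDLL -> [(0, 0), (0, -1), (0, -2), (0, -3), (-1, -3), (-2, -3)]
Fold 1: move[2]->L => DDLLL VALID
Fold 2: move[1]->U => DULLL INVALID (collision), skipped
Fold 3: move[1]->R => DRLLL INVALID (collision), skipped
Fold 4: move[2]->U => DDULL INVALID (collision), skipped

Answer: VXXX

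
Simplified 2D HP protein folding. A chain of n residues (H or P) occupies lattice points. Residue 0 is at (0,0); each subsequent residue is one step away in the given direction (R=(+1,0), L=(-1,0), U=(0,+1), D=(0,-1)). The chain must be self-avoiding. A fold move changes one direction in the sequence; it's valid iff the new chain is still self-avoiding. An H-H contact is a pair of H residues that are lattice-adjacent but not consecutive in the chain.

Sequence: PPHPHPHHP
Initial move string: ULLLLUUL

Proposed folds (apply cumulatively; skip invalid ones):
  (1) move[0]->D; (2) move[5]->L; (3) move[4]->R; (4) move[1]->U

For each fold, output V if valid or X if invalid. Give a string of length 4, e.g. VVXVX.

Initial: ULLLLUUL -> [(0, 0), (0, 1), (-1, 1), (-2, 1), (-3, 1), (-4, 1), (-4, 2), (-4, 3), (-5, 3)]
Fold 1: move[0]->D => DLLLLUUL VALID
Fold 2: move[5]->L => DLLLLLUL VALID
Fold 3: move[4]->R => DLLLRLUL INVALID (collision), skipped
Fold 4: move[1]->U => DULLLLUL INVALID (collision), skipped

Answer: VVXX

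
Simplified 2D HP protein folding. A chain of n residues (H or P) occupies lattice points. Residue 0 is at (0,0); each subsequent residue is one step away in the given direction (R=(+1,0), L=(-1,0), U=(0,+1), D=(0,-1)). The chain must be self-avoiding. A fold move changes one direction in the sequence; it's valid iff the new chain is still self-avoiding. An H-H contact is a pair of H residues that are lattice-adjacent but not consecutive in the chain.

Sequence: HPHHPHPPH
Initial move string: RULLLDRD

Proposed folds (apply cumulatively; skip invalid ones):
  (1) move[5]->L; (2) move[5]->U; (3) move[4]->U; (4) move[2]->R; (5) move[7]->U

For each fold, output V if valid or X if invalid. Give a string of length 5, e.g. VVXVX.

Answer: XXXXX

Derivation:
Initial: RULLLDRD -> [(0, 0), (1, 0), (1, 1), (0, 1), (-1, 1), (-2, 1), (-2, 0), (-1, 0), (-1, -1)]
Fold 1: move[5]->L => RULLLLRD INVALID (collision), skipped
Fold 2: move[5]->U => RULLLURD INVALID (collision), skipped
Fold 3: move[4]->U => RULLUDRD INVALID (collision), skipped
Fold 4: move[2]->R => RURLLDRD INVALID (collision), skipped
Fold 5: move[7]->U => RULLLDRU INVALID (collision), skipped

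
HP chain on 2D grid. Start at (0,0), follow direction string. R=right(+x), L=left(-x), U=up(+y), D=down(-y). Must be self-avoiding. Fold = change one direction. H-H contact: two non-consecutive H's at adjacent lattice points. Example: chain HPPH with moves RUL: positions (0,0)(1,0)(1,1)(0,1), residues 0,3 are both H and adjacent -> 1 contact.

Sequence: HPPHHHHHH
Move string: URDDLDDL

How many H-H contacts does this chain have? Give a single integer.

Positions: [(0, 0), (0, 1), (1, 1), (1, 0), (1, -1), (0, -1), (0, -2), (0, -3), (-1, -3)]
H-H contact: residue 0 @(0,0) - residue 3 @(1, 0)
H-H contact: residue 0 @(0,0) - residue 5 @(0, -1)

Answer: 2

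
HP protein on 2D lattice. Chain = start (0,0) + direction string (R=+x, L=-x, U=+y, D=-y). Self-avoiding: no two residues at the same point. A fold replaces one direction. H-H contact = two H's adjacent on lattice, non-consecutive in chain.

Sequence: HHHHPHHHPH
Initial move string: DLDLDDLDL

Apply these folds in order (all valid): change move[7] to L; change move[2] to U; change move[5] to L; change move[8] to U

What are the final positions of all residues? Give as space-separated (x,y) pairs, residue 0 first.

Answer: (0,0) (0,-1) (-1,-1) (-1,0) (-2,0) (-2,-1) (-3,-1) (-4,-1) (-5,-1) (-5,0)

Derivation:
Initial moves: DLDLDDLDL
Fold: move[7]->L => DLDLDDLLL (positions: [(0, 0), (0, -1), (-1, -1), (-1, -2), (-2, -2), (-2, -3), (-2, -4), (-3, -4), (-4, -4), (-5, -4)])
Fold: move[2]->U => DLULDDLLL (positions: [(0, 0), (0, -1), (-1, -1), (-1, 0), (-2, 0), (-2, -1), (-2, -2), (-3, -2), (-4, -2), (-5, -2)])
Fold: move[5]->L => DLULDLLLL (positions: [(0, 0), (0, -1), (-1, -1), (-1, 0), (-2, 0), (-2, -1), (-3, -1), (-4, -1), (-5, -1), (-6, -1)])
Fold: move[8]->U => DLULDLLLU (positions: [(0, 0), (0, -1), (-1, -1), (-1, 0), (-2, 0), (-2, -1), (-3, -1), (-4, -1), (-5, -1), (-5, 0)])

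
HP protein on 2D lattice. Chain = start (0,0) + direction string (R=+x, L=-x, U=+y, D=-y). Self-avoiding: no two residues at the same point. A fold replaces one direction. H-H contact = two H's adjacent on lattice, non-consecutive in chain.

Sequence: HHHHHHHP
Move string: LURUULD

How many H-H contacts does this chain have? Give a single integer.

Answer: 1

Derivation:
Positions: [(0, 0), (-1, 0), (-1, 1), (0, 1), (0, 2), (0, 3), (-1, 3), (-1, 2)]
H-H contact: residue 0 @(0,0) - residue 3 @(0, 1)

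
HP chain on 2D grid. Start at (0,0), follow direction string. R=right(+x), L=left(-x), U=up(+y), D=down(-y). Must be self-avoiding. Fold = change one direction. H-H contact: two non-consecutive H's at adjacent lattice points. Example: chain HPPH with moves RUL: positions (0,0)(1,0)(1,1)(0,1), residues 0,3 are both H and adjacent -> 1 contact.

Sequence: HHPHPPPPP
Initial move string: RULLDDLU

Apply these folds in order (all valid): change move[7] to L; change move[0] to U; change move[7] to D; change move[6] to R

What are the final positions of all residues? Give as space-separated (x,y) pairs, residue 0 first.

Answer: (0,0) (0,1) (0,2) (-1,2) (-2,2) (-2,1) (-2,0) (-1,0) (-1,-1)

Derivation:
Initial moves: RULLDDLU
Fold: move[7]->L => RULLDDLL (positions: [(0, 0), (1, 0), (1, 1), (0, 1), (-1, 1), (-1, 0), (-1, -1), (-2, -1), (-3, -1)])
Fold: move[0]->U => UULLDDLL (positions: [(0, 0), (0, 1), (0, 2), (-1, 2), (-2, 2), (-2, 1), (-2, 0), (-3, 0), (-4, 0)])
Fold: move[7]->D => UULLDDLD (positions: [(0, 0), (0, 1), (0, 2), (-1, 2), (-2, 2), (-2, 1), (-2, 0), (-3, 0), (-3, -1)])
Fold: move[6]->R => UULLDDRD (positions: [(0, 0), (0, 1), (0, 2), (-1, 2), (-2, 2), (-2, 1), (-2, 0), (-1, 0), (-1, -1)])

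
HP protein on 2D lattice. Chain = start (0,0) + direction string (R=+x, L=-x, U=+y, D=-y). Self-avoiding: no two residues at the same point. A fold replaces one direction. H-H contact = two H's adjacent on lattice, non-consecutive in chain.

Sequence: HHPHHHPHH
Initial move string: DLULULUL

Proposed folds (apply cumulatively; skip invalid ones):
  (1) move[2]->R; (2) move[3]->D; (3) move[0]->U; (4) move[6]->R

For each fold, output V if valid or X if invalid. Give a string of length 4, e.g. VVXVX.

Answer: XXVX

Derivation:
Initial: DLULULUL -> [(0, 0), (0, -1), (-1, -1), (-1, 0), (-2, 0), (-2, 1), (-3, 1), (-3, 2), (-4, 2)]
Fold 1: move[2]->R => DLRLULUL INVALID (collision), skipped
Fold 2: move[3]->D => DLUDULUL INVALID (collision), skipped
Fold 3: move[0]->U => ULULULUL VALID
Fold 4: move[6]->R => ULULULRL INVALID (collision), skipped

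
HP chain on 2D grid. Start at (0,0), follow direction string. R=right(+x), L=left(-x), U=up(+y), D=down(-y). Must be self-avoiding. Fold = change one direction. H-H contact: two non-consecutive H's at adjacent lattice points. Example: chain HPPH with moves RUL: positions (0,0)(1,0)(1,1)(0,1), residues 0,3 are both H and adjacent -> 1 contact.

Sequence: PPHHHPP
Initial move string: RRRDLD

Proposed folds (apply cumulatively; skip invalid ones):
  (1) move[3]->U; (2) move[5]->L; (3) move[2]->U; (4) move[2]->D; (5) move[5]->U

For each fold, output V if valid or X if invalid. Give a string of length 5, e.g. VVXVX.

Answer: XVXVV

Derivation:
Initial: RRRDLD -> [(0, 0), (1, 0), (2, 0), (3, 0), (3, -1), (2, -1), (2, -2)]
Fold 1: move[3]->U => RRRULD INVALID (collision), skipped
Fold 2: move[5]->L => RRRDLL VALID
Fold 3: move[2]->U => RRUDLL INVALID (collision), skipped
Fold 4: move[2]->D => RRDDLL VALID
Fold 5: move[5]->U => RRDDLU VALID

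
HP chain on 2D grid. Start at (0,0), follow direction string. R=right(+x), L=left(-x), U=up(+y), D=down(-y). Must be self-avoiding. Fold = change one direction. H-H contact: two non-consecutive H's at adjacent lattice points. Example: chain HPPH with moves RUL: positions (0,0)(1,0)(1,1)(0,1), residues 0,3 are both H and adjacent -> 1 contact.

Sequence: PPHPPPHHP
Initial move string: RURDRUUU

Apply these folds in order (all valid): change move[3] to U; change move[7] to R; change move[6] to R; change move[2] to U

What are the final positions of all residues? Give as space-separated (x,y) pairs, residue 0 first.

Answer: (0,0) (1,0) (1,1) (1,2) (1,3) (2,3) (2,4) (3,4) (4,4)

Derivation:
Initial moves: RURDRUUU
Fold: move[3]->U => RURURUUU (positions: [(0, 0), (1, 0), (1, 1), (2, 1), (2, 2), (3, 2), (3, 3), (3, 4), (3, 5)])
Fold: move[7]->R => RURURUUR (positions: [(0, 0), (1, 0), (1, 1), (2, 1), (2, 2), (3, 2), (3, 3), (3, 4), (4, 4)])
Fold: move[6]->R => RURURURR (positions: [(0, 0), (1, 0), (1, 1), (2, 1), (2, 2), (3, 2), (3, 3), (4, 3), (5, 3)])
Fold: move[2]->U => RUUURURR (positions: [(0, 0), (1, 0), (1, 1), (1, 2), (1, 3), (2, 3), (2, 4), (3, 4), (4, 4)])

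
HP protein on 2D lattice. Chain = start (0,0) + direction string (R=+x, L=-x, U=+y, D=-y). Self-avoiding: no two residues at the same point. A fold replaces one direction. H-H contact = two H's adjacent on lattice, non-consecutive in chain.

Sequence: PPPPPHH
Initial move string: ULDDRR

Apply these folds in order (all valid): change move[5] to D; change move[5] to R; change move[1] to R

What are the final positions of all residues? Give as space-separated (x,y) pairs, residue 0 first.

Answer: (0,0) (0,1) (1,1) (1,0) (1,-1) (2,-1) (3,-1)

Derivation:
Initial moves: ULDDRR
Fold: move[5]->D => ULDDRD (positions: [(0, 0), (0, 1), (-1, 1), (-1, 0), (-1, -1), (0, -1), (0, -2)])
Fold: move[5]->R => ULDDRR (positions: [(0, 0), (0, 1), (-1, 1), (-1, 0), (-1, -1), (0, -1), (1, -1)])
Fold: move[1]->R => URDDRR (positions: [(0, 0), (0, 1), (1, 1), (1, 0), (1, -1), (2, -1), (3, -1)])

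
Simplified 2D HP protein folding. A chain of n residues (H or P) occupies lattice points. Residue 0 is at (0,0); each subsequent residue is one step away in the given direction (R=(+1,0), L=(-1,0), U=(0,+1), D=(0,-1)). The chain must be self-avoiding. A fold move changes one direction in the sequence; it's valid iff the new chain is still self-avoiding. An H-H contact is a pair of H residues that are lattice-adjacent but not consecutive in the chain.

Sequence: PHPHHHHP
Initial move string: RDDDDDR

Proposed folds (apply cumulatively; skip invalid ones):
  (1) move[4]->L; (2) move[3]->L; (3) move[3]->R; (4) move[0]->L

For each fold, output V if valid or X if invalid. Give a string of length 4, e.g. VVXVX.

Answer: VVXV

Derivation:
Initial: RDDDDDR -> [(0, 0), (1, 0), (1, -1), (1, -2), (1, -3), (1, -4), (1, -5), (2, -5)]
Fold 1: move[4]->L => RDDDLDR VALID
Fold 2: move[3]->L => RDDLLDR VALID
Fold 3: move[3]->R => RDDRLDR INVALID (collision), skipped
Fold 4: move[0]->L => LDDLLDR VALID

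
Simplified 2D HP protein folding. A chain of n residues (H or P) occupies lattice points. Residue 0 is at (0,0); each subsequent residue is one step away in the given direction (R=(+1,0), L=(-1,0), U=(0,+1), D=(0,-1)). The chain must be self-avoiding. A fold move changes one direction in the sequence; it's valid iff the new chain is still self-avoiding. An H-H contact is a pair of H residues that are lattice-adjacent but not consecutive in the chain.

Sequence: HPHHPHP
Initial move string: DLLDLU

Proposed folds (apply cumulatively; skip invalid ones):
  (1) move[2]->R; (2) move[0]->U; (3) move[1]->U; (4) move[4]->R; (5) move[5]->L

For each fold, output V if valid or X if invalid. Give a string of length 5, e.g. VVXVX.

Answer: XVVXV

Derivation:
Initial: DLLDLU -> [(0, 0), (0, -1), (-1, -1), (-2, -1), (-2, -2), (-3, -2), (-3, -1)]
Fold 1: move[2]->R => DLRDLU INVALID (collision), skipped
Fold 2: move[0]->U => ULLDLU VALID
Fold 3: move[1]->U => UULDLU VALID
Fold 4: move[4]->R => UULDRU INVALID (collision), skipped
Fold 5: move[5]->L => UULDLL VALID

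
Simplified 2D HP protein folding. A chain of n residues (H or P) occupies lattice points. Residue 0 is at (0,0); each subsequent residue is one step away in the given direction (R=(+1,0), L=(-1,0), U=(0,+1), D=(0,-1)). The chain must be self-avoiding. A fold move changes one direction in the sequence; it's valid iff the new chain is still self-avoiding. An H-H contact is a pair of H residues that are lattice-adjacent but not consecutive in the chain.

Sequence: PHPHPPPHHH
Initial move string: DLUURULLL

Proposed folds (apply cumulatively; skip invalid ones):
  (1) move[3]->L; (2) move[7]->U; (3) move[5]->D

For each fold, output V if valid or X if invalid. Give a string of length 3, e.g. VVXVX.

Initial: DLUURULLL -> [(0, 0), (0, -1), (-1, -1), (-1, 0), (-1, 1), (0, 1), (0, 2), (-1, 2), (-2, 2), (-3, 2)]
Fold 1: move[3]->L => DLULRULLL INVALID (collision), skipped
Fold 2: move[7]->U => DLUURULUL VALID
Fold 3: move[5]->D => DLUURDLUL INVALID (collision), skipped

Answer: XVX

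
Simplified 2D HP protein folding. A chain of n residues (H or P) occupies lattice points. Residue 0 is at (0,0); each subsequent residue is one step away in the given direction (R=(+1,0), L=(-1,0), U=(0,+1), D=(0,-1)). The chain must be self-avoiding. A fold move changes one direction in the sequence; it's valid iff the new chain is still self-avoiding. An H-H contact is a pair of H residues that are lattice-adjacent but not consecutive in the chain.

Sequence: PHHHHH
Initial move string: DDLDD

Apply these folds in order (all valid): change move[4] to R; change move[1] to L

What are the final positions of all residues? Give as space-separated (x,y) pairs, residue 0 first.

Initial moves: DDLDD
Fold: move[4]->R => DDLDR (positions: [(0, 0), (0, -1), (0, -2), (-1, -2), (-1, -3), (0, -3)])
Fold: move[1]->L => DLLDR (positions: [(0, 0), (0, -1), (-1, -1), (-2, -1), (-2, -2), (-1, -2)])

Answer: (0,0) (0,-1) (-1,-1) (-2,-1) (-2,-2) (-1,-2)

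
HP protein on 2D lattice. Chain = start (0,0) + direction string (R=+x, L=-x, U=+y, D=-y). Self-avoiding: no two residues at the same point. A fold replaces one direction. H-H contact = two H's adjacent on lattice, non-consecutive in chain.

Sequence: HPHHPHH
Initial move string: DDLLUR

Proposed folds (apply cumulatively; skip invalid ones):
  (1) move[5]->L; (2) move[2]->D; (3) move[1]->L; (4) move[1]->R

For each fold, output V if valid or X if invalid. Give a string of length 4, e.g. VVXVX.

Initial: DDLLUR -> [(0, 0), (0, -1), (0, -2), (-1, -2), (-2, -2), (-2, -1), (-1, -1)]
Fold 1: move[5]->L => DDLLUL VALID
Fold 2: move[2]->D => DDDLUL VALID
Fold 3: move[1]->L => DLDLUL VALID
Fold 4: move[1]->R => DRDLUL INVALID (collision), skipped

Answer: VVVX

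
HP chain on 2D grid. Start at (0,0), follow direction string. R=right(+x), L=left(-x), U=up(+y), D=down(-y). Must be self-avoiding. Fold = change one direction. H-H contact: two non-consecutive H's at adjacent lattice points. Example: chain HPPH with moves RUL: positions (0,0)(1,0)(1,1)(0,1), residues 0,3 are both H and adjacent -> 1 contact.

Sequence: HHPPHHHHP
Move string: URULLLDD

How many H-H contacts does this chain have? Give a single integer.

Positions: [(0, 0), (0, 1), (1, 1), (1, 2), (0, 2), (-1, 2), (-2, 2), (-2, 1), (-2, 0)]
H-H contact: residue 1 @(0,1) - residue 4 @(0, 2)

Answer: 1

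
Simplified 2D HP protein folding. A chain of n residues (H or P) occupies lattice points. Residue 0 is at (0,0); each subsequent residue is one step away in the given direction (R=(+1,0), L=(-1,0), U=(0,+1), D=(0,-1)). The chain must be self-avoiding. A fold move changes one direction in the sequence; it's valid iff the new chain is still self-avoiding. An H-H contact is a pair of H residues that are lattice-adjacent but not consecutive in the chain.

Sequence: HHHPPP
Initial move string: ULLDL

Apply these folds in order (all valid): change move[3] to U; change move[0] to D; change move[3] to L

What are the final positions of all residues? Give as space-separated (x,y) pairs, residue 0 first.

Initial moves: ULLDL
Fold: move[3]->U => ULLUL (positions: [(0, 0), (0, 1), (-1, 1), (-2, 1), (-2, 2), (-3, 2)])
Fold: move[0]->D => DLLUL (positions: [(0, 0), (0, -1), (-1, -1), (-2, -1), (-2, 0), (-3, 0)])
Fold: move[3]->L => DLLLL (positions: [(0, 0), (0, -1), (-1, -1), (-2, -1), (-3, -1), (-4, -1)])

Answer: (0,0) (0,-1) (-1,-1) (-2,-1) (-3,-1) (-4,-1)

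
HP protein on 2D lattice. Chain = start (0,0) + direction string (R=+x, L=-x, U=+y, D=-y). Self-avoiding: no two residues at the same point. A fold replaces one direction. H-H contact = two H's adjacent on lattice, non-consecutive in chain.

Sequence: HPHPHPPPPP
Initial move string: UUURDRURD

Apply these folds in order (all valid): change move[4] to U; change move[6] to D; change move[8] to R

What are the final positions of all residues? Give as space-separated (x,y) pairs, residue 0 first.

Initial moves: UUURDRURD
Fold: move[4]->U => UUURURURD (positions: [(0, 0), (0, 1), (0, 2), (0, 3), (1, 3), (1, 4), (2, 4), (2, 5), (3, 5), (3, 4)])
Fold: move[6]->D => UUURURDRD (positions: [(0, 0), (0, 1), (0, 2), (0, 3), (1, 3), (1, 4), (2, 4), (2, 3), (3, 3), (3, 2)])
Fold: move[8]->R => UUURURDRR (positions: [(0, 0), (0, 1), (0, 2), (0, 3), (1, 3), (1, 4), (2, 4), (2, 3), (3, 3), (4, 3)])

Answer: (0,0) (0,1) (0,2) (0,3) (1,3) (1,4) (2,4) (2,3) (3,3) (4,3)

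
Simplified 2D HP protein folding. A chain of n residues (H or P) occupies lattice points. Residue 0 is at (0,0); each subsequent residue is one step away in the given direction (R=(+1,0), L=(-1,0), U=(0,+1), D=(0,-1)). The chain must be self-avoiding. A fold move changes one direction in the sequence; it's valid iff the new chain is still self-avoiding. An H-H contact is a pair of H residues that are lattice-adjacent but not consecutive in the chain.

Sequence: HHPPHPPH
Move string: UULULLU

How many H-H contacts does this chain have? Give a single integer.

Answer: 0

Derivation:
Positions: [(0, 0), (0, 1), (0, 2), (-1, 2), (-1, 3), (-2, 3), (-3, 3), (-3, 4)]
No H-H contacts found.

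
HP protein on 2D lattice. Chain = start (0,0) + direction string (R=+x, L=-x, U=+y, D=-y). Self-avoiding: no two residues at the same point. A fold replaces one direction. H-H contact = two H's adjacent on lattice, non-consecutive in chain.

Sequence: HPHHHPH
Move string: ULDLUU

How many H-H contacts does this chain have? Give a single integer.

Answer: 1

Derivation:
Positions: [(0, 0), (0, 1), (-1, 1), (-1, 0), (-2, 0), (-2, 1), (-2, 2)]
H-H contact: residue 0 @(0,0) - residue 3 @(-1, 0)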